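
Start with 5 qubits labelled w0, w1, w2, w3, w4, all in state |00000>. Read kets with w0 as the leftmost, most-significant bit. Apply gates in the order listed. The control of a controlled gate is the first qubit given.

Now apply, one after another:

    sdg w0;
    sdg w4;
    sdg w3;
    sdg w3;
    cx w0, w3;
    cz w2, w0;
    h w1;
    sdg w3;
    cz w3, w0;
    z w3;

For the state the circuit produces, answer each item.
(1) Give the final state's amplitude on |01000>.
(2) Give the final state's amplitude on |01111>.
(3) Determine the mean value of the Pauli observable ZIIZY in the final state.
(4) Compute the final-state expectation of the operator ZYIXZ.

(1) |01000> carries amplitude sqrt(2)/2 in the final state.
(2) |01111> carries amplitude 0 in the final state.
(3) The expectation value of ZIIZY is 0.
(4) The expectation value of ZYIXZ is 0.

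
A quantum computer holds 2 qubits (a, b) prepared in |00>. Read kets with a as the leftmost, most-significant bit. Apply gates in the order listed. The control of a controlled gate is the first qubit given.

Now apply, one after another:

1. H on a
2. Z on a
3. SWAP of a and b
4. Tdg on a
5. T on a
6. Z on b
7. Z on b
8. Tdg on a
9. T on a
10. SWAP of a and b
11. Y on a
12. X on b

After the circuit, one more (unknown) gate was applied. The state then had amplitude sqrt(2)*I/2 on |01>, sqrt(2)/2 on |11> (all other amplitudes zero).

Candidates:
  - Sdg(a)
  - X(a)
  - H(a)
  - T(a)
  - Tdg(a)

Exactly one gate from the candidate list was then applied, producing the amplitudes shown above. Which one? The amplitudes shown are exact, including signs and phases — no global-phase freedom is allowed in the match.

It was Sdg(a) that produced the state shown. Key observation: steps 3-10 multiply out to the identity, so the circuit reduces to the remaining gates.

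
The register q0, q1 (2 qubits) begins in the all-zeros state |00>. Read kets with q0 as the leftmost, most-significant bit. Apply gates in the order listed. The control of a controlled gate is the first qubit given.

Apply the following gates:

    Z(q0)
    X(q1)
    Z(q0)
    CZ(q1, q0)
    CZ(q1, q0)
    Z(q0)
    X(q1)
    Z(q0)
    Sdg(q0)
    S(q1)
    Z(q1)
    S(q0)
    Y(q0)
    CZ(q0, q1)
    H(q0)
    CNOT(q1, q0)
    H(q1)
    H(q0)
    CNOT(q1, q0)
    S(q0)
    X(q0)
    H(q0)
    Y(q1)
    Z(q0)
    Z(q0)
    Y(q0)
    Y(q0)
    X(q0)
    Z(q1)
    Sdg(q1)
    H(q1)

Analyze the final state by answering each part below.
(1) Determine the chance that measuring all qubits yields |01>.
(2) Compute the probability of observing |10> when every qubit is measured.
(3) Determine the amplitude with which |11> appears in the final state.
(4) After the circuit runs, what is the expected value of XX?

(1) The probability of measuring |01> is 1/2.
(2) Outcome |10> occurs with probability 1/2.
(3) The amplitude on |11> is 0.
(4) The observable XX averages to -1.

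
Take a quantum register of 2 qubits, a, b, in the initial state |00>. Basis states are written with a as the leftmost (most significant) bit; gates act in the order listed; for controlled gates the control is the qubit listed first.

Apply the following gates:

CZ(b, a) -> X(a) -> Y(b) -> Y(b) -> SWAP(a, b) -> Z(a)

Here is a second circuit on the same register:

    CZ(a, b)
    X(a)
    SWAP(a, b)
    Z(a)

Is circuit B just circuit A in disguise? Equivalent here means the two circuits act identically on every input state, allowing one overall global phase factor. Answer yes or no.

Yes: on every input state the two circuits agree up to one overall phase factor.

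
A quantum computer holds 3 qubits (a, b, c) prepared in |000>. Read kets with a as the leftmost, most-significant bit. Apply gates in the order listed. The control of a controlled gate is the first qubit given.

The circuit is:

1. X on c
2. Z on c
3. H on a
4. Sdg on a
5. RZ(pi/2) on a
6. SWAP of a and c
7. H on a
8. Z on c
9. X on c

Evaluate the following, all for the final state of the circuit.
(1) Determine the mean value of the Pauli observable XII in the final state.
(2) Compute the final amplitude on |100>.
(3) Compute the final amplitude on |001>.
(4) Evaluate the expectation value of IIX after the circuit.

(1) In the final state, XII has expectation -1.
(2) |100> carries amplitude exp(3*I*pi/4)/2 in the final state.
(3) The final state's coefficient on |001> equals exp(3*I*pi/4)/2.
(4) In the final state, IIX has expectation -1.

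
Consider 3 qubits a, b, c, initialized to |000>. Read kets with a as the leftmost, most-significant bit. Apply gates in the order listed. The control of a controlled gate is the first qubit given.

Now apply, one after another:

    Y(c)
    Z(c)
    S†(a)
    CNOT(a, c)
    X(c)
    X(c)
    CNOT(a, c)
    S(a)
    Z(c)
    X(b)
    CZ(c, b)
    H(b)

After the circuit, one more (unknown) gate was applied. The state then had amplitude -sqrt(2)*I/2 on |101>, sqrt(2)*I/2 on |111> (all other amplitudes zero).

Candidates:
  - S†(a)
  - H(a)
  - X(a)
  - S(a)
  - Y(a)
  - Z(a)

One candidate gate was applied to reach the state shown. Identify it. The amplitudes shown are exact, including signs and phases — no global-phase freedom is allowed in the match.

The unique candidate consistent with the amplitudes is X(a). Key observation: gates 2-9 undo each other exactly, leaving only the rest of the circuit to track.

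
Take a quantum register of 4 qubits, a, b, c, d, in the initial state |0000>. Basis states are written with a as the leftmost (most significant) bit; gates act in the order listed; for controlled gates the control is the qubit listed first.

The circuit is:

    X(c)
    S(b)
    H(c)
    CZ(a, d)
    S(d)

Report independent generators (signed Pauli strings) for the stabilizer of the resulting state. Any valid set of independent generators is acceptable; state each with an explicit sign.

The stabilizer group can be generated by -IIXI, +ZIII, +IZII, +IIIZ, among other valid generating sets.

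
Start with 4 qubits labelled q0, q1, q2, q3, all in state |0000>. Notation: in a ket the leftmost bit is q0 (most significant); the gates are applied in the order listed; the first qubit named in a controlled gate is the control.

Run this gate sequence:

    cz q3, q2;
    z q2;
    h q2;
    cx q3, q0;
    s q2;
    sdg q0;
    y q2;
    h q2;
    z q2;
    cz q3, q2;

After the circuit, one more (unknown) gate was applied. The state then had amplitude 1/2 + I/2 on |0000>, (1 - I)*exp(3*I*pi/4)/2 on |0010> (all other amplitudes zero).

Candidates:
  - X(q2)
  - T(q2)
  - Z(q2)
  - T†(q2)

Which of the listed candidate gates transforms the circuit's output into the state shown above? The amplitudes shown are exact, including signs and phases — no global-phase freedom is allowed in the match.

The applied gate was T†(q2).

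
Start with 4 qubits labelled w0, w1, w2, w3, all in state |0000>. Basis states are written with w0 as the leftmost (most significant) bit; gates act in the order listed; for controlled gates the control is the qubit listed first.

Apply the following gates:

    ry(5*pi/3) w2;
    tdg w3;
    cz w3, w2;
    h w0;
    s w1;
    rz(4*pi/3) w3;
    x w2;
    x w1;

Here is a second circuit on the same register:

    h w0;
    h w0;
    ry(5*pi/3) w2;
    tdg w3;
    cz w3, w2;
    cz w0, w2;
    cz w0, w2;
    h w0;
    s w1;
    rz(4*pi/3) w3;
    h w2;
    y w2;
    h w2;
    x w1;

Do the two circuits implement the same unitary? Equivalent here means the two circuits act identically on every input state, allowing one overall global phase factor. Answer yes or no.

No, they are not equivalent — no single phase factor reconciles the two unitaries.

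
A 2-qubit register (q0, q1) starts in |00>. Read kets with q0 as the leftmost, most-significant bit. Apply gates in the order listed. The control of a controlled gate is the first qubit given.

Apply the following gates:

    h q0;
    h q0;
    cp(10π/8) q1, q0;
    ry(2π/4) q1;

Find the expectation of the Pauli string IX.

The observable IX averages to 1.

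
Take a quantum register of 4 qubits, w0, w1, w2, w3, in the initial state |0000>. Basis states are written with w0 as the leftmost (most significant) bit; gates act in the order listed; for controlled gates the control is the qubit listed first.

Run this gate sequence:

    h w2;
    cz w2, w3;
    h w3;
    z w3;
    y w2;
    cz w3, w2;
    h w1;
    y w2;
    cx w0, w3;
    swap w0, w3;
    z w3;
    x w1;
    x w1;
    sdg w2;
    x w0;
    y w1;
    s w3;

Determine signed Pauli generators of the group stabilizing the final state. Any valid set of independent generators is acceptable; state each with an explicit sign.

One valid set of independent stabilizer generators is +XIZI, -IXII, +ZIYI, +IIIZ (any independent generating set of the same group is equally correct). Key observation: gates 12-13 undo each other exactly, leaving only the rest of the circuit to track.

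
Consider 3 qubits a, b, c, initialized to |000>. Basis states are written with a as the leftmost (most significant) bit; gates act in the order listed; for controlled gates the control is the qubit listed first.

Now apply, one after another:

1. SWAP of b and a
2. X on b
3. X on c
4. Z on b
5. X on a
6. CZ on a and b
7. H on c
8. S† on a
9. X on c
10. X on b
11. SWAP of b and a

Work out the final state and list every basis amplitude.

After the circuit, the state carries amplitude sqrt(2)*I/2 on |010>, -sqrt(2)*I/2 on |011>, and 0 on every other basis state.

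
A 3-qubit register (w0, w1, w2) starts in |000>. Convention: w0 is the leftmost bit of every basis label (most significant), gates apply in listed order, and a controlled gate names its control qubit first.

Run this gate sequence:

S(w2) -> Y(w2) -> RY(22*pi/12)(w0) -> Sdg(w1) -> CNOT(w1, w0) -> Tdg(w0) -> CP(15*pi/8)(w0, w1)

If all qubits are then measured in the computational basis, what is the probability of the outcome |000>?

Outcome |000> occurs with probability 0.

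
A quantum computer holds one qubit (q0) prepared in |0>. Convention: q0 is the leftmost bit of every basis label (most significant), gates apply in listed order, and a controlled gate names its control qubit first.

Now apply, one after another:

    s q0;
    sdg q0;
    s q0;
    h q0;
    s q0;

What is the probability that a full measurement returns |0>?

Outcome |0> occurs with probability 1/2.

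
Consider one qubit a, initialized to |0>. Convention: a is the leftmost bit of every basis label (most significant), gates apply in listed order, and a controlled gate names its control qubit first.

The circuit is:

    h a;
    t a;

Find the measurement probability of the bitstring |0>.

A full measurement returns |0> with probability 1/2.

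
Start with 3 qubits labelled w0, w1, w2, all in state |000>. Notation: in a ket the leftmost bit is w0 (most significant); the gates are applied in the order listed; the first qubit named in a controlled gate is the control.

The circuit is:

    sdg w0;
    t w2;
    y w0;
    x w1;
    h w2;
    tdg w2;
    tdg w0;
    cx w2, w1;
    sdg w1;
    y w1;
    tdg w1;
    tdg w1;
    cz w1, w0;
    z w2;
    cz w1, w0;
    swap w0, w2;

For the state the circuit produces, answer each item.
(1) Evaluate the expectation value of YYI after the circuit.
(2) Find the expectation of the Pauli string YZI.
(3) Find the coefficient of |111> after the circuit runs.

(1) The observable YYI averages to -sqrt(2)/2.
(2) The observable YZI averages to 0.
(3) |111> carries amplitude -sqrt(2)/2 in the final state.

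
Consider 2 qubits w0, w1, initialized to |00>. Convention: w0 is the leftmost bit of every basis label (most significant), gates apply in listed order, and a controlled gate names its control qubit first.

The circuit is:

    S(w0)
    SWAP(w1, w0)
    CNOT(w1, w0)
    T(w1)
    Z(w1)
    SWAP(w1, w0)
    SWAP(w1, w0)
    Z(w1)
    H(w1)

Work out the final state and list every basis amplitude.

The resulting statevector has amplitude sqrt(2)/2 on |00>, sqrt(2)/2 on |01>, 0 on |10>, 0 on |11>.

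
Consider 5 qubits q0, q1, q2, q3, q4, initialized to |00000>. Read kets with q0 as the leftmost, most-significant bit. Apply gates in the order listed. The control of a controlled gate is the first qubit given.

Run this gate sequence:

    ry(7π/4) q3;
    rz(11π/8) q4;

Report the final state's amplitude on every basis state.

After the circuit, the state carries amplitude sqrt(sqrt(2) + 2)*exp(5*I*pi/16)/2 on |00000>, -sqrt(2 - sqrt(2))*exp(5*I*pi/16)/2 on |00010>, and 0 on every other basis state.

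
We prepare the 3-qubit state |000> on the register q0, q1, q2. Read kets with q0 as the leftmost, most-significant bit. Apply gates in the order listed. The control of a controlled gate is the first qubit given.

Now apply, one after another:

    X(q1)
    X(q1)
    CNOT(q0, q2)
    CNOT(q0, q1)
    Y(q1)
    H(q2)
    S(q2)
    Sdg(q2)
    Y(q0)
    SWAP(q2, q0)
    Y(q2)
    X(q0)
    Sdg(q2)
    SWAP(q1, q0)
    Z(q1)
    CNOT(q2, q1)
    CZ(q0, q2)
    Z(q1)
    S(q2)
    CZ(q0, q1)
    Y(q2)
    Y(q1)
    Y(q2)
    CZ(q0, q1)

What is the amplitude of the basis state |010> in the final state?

|010> carries amplitude 0 in the final state. Key observation: the block from step 7 through step 8 cancels to the identity and can be dropped.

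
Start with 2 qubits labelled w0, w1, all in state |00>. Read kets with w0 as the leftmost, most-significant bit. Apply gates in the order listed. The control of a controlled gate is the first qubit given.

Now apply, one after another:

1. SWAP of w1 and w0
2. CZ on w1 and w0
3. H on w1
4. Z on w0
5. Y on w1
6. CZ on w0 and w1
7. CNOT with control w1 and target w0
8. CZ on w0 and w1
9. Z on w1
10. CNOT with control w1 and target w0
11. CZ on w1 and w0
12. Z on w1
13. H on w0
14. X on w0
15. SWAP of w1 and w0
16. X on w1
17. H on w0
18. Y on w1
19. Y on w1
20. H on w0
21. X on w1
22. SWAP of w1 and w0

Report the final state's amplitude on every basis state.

The final amplitudes are -I/2 on |00>, -I/2 on |01>, -I/2 on |10>, -I/2 on |11>.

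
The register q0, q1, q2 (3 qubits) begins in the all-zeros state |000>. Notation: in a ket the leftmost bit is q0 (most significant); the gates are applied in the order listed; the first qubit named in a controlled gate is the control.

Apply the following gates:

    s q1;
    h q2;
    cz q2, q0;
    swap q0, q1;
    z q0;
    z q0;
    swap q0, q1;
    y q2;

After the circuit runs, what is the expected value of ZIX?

In the final state, ZIX has expectation -1. Key observation: steps 4-7 multiply out to the identity, so the circuit reduces to the remaining gates.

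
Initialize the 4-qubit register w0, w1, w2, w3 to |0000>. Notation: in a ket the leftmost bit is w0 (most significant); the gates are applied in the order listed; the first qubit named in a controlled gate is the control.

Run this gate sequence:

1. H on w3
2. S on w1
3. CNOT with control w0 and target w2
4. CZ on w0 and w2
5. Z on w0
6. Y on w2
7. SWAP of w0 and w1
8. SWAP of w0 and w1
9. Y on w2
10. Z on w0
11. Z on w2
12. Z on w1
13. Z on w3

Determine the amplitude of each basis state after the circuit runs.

After the circuit, the state carries amplitude sqrt(2)/2 on |0000>, -sqrt(2)/2 on |0001>, and 0 on every other basis state. Key observation: gates 5-10 undo each other exactly, leaving only the rest of the circuit to track.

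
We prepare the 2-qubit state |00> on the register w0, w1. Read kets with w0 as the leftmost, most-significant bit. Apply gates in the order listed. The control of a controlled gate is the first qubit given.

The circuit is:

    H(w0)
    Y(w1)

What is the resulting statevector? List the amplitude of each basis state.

The final amplitudes are 0 on |00>, sqrt(2)*I/2 on |01>, 0 on |10>, sqrt(2)*I/2 on |11>.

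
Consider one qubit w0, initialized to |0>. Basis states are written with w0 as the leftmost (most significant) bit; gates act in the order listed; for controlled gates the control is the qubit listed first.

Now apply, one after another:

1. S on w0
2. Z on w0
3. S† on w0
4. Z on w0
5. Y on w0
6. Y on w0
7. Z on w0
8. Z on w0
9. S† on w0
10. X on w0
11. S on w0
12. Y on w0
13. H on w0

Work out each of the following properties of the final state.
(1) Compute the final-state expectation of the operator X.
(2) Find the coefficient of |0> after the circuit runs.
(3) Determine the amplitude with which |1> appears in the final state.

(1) The expectation value of X is 1.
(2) |0> carries amplitude sqrt(2)/2 in the final state.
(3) The amplitude on |1> is sqrt(2)/2.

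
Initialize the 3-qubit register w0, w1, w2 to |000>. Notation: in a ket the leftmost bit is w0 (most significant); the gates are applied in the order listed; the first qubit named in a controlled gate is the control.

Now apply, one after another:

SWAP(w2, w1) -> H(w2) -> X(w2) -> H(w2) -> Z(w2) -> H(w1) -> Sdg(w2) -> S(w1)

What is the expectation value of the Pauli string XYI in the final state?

The expectation value of XYI is 0. Key observation: steps 2-5 multiply out to the identity, so the circuit reduces to the remaining gates.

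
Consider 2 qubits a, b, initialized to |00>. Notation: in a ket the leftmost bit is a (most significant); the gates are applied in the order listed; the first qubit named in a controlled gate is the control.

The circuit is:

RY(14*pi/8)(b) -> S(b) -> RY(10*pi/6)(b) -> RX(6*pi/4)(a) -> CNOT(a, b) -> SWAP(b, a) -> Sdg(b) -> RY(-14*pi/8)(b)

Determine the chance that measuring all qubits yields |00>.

A full measurement returns |00> with probability sqrt(3)/16 + 5/16.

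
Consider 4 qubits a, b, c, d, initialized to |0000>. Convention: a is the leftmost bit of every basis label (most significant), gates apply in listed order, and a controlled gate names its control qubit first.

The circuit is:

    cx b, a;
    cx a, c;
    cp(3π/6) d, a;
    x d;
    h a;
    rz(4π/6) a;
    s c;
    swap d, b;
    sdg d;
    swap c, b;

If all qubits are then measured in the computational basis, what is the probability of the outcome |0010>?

The probability of measuring |0010> is 1/2.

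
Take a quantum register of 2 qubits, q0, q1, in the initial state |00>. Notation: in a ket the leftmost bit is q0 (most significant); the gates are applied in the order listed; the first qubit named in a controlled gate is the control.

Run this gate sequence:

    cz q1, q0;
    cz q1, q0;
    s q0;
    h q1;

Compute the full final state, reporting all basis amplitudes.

The resulting statevector has amplitude sqrt(2)/2 on |00>, sqrt(2)/2 on |01>, 0 on |10>, 0 on |11>. Key observation: gates 1-2 undo each other exactly, leaving only the rest of the circuit to track.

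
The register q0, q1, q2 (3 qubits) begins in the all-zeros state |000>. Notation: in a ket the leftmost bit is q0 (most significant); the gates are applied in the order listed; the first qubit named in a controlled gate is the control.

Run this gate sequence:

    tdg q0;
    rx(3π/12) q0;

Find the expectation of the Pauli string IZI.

In the final state, IZI has expectation 1.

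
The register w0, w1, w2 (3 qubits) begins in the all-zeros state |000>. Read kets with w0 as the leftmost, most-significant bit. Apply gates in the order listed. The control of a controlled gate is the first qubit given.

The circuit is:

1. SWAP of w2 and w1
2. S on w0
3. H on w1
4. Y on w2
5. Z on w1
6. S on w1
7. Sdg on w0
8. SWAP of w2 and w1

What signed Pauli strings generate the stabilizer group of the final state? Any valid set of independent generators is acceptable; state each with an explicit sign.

One valid set of independent stabilizer generators is -IIY, +ZII, -IZI (any independent generating set of the same group is equally correct).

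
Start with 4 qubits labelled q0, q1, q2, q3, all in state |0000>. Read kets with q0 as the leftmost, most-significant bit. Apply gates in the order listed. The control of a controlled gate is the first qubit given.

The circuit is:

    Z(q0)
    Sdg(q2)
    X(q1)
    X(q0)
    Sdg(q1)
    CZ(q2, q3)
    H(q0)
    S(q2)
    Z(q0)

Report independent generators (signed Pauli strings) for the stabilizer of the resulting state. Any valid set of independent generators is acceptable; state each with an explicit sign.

One valid set of independent stabilizer generators is +XIII, -IZII, +IIZI, +IIIZ (any independent generating set of the same group is equally correct).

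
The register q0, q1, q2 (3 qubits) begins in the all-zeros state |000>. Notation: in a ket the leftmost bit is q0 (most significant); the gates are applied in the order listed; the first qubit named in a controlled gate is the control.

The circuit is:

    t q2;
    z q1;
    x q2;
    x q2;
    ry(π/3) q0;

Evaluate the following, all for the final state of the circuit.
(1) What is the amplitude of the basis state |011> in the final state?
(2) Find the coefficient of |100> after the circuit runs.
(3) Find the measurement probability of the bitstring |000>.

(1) The amplitude on |011> is 0. Key observation: steps 3-4 multiply out to the identity, so the circuit reduces to the remaining gates.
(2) The final state's coefficient on |100> equals 1/2.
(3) A full measurement returns |000> with probability 3/4.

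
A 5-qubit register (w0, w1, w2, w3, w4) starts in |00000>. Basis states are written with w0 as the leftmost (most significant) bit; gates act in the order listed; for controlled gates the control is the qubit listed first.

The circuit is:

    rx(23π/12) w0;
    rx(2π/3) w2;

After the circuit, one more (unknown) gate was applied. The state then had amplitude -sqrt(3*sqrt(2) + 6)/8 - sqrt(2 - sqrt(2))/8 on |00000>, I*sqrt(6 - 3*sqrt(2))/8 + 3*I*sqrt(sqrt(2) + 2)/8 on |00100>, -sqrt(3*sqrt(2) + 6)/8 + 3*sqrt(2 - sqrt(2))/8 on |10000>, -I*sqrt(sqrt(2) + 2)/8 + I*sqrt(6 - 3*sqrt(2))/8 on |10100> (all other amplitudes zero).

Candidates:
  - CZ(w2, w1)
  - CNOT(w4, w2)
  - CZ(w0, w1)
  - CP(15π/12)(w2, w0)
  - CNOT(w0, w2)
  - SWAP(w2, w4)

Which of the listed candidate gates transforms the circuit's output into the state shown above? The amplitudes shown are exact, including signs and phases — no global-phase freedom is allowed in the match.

The unique candidate consistent with the amplitudes is CNOT(w0, w2).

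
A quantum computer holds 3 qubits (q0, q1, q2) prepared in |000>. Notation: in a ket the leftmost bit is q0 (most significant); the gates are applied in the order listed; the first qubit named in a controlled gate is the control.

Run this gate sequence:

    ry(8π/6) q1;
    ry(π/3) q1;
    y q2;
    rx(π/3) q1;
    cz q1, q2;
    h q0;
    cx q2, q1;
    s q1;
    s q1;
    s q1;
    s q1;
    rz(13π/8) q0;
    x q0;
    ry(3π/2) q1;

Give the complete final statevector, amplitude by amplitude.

After the circuit, the state carries amplitude 0 on |000>, (-3 - sqrt(3) - sqrt(3)*I - I)*exp(5*I*pi/16)/8 on |001>, 0 on |010>, (-3 + sqrt(3) - I + sqrt(3)*I)*exp(5*I*pi/16)/8 on |011>, 0 on |100>, (1 + sqrt(3) - 3*I - sqrt(3)*I)*exp(3*I*pi/16)/8 on |101>, 0 on |110>, (-sqrt(3) + 1 - 3*I + sqrt(3)*I)*exp(3*I*pi/16)/8 on |111>. Key observation: steps 8-11 multiply out to the identity, so the circuit reduces to the remaining gates.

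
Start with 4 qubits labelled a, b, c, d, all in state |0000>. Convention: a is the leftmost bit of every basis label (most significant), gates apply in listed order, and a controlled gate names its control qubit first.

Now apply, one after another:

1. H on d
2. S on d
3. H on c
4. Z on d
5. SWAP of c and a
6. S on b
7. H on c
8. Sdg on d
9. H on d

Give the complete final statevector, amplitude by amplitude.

The resulting statevector has amplitude 1/2 on |0001>, 1/2 on |0011>, 1/2 on |1001>, 1/2 on |1011>, and 0 on every other basis state.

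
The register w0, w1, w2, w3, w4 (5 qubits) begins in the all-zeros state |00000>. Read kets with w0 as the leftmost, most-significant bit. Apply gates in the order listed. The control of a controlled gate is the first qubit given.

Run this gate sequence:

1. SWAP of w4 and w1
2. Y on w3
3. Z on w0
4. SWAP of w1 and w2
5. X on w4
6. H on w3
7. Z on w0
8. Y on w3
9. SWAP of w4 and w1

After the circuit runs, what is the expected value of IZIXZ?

In the final state, IZIXZ has expectation -1.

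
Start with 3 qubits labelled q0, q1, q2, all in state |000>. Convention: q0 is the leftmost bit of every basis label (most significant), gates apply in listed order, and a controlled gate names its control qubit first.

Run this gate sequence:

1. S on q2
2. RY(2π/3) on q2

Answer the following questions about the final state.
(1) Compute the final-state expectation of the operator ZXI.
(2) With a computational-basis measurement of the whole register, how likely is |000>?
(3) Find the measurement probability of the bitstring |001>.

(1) The observable ZXI averages to 0.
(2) Outcome |000> occurs with probability 1/4.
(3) A full measurement returns |001> with probability 3/4.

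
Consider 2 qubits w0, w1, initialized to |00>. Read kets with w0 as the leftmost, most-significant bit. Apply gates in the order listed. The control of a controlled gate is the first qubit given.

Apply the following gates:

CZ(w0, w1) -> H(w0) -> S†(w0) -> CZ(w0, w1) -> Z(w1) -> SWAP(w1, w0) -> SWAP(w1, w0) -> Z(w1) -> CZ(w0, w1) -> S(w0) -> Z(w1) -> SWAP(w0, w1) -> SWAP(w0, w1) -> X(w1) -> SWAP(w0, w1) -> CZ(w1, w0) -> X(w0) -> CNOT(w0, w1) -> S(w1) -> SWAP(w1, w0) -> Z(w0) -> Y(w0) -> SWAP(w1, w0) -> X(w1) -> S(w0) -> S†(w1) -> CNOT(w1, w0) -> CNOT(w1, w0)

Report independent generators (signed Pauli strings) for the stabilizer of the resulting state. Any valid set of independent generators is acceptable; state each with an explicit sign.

One valid set of independent stabilizer generators is -IX, +ZI (any independent generating set of the same group is equally correct).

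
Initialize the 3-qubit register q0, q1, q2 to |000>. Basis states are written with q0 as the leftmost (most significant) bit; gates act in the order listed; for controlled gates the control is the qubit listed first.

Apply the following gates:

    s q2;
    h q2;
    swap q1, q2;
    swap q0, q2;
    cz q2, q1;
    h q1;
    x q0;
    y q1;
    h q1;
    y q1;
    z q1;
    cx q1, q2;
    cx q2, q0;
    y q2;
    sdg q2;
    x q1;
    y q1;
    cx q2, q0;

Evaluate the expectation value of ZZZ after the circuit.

In the final state, ZZZ has expectation -1.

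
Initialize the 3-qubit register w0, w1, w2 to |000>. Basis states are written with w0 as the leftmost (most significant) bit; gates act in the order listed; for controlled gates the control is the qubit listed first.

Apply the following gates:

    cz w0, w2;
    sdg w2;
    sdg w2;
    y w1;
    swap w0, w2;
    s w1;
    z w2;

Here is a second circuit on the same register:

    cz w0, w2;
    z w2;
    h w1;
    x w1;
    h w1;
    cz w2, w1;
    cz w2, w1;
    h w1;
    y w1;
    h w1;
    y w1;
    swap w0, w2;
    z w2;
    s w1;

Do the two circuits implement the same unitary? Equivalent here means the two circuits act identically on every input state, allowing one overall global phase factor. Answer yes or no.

No — the two circuits implement different unitaries, even allowing a global phase.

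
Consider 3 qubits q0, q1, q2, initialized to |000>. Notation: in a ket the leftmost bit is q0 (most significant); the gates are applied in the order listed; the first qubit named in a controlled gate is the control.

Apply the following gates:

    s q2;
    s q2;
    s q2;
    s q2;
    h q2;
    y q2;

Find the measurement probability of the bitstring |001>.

Outcome |001> occurs with probability 1/2.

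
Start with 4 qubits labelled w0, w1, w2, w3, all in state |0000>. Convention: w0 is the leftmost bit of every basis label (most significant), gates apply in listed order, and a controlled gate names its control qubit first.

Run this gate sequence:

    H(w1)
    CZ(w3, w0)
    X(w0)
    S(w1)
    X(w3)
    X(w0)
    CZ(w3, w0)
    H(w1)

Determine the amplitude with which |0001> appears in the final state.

The amplitude on |0001> is 1/2 + I/2.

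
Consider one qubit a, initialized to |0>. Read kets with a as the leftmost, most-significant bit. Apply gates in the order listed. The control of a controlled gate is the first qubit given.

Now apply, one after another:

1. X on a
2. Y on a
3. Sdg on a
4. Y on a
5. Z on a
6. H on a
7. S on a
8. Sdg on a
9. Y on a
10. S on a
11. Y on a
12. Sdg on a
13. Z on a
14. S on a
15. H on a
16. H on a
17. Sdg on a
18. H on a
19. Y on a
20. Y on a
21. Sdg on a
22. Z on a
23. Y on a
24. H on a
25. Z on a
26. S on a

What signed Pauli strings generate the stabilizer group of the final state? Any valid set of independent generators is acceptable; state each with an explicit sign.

The final state is stabilized by the group generated by -Y; other independent generating sets are equally valid.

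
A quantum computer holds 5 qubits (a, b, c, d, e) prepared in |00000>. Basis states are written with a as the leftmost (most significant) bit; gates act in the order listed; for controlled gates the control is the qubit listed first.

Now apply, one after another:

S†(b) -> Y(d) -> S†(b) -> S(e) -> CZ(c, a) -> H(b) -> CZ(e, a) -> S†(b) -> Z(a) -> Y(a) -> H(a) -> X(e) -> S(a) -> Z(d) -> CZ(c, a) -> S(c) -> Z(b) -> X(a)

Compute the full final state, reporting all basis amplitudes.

After the circuit, the state carries amplitude -I/2 on |00011>, 1/2 on |01011>, 1/2 on |10011>, I/2 on |11011>, and 0 on every other basis state.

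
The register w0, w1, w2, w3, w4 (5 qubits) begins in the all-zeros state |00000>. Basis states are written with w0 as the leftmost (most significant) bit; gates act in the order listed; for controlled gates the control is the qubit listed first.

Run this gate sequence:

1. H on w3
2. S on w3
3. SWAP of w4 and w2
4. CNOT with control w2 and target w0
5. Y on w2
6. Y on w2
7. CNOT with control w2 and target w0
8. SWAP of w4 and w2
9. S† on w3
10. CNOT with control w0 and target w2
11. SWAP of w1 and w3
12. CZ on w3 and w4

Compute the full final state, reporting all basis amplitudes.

The resulting statevector has amplitude sqrt(2)/2 on |00000>, sqrt(2)/2 on |01000>, and 0 on every other basis state. Key observation: gates 2-9 undo each other exactly, leaving only the rest of the circuit to track.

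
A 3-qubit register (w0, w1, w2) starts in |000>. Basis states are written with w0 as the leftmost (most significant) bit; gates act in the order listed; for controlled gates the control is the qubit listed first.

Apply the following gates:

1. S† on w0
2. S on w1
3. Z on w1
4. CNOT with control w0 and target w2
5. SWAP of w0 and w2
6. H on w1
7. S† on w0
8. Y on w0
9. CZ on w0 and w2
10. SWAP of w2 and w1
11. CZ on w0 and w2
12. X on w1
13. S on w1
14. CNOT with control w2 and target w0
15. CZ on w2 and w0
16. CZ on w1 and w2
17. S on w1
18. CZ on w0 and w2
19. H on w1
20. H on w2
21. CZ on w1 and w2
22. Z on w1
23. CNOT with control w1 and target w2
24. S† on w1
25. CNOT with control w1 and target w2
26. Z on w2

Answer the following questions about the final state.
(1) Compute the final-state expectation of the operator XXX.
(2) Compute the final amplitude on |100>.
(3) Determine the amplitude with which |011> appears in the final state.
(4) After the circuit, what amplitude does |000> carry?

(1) The observable XXX averages to 0.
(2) The final state's coefficient on |100> equals -sqrt(2)*I/4.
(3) The amplitude on |011> is sqrt(2)/4.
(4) The amplitude on |000> is -sqrt(2)*I/4.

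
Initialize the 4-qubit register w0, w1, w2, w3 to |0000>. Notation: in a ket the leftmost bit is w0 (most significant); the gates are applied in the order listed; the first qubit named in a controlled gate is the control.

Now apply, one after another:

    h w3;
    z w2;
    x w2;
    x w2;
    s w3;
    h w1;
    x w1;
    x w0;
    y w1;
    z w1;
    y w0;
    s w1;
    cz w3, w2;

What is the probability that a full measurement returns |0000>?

A full measurement returns |0000> with probability 1/4.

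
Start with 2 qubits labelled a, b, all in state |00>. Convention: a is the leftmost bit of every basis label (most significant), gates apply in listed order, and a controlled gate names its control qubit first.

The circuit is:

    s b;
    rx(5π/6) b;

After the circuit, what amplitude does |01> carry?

|01> carries amplitude I*(-sqrt(6) - sqrt(2))/4 in the final state.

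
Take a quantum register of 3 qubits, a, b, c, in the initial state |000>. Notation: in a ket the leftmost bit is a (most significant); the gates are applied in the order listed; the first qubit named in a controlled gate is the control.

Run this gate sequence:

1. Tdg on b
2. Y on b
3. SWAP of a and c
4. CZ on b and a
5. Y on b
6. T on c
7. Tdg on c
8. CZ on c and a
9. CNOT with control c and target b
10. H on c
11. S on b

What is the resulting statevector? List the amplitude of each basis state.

After the circuit, the state carries amplitude sqrt(2)/2 on |000>, sqrt(2)/2 on |001>, and 0 on every other basis state.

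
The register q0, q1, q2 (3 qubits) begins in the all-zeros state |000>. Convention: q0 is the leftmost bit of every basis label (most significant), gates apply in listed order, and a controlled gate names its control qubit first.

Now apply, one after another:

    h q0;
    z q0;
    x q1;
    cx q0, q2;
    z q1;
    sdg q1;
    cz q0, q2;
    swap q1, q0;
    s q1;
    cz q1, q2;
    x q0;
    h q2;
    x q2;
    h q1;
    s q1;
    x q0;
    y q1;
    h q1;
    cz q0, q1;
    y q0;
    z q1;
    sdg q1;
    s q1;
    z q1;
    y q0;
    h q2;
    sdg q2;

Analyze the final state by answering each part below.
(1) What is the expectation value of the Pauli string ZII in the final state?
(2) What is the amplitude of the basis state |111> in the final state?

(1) The expectation value of ZII is -1.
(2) |111> carries amplitude sqrt(2)*(-1 + I)/4 in the final state.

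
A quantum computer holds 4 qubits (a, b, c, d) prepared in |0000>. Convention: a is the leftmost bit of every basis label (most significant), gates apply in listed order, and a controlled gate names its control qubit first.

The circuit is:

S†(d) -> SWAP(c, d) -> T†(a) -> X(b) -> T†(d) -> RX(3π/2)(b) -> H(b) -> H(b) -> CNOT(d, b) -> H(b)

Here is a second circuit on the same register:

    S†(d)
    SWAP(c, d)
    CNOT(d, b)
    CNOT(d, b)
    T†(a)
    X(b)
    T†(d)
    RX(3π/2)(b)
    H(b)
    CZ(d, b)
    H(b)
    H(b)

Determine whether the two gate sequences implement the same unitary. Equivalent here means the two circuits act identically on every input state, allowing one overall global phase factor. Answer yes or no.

Yes: on every input state the two circuits agree up to one overall phase factor.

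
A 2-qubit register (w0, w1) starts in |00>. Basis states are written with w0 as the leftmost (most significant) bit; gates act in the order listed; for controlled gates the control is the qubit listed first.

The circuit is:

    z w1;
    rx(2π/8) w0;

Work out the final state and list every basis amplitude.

The resulting statevector has amplitude sqrt(sqrt(2) + 2)/2 on |00>, 0 on |01>, -I*sqrt(2 - sqrt(2))/2 on |10>, 0 on |11>.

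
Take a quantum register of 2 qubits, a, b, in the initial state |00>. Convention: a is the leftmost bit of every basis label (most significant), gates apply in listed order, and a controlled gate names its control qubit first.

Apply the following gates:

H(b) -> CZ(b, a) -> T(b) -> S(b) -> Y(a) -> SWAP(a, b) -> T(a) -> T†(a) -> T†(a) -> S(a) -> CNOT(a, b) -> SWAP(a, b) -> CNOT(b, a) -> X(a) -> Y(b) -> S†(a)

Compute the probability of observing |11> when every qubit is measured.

A full measurement returns |11> with probability 0.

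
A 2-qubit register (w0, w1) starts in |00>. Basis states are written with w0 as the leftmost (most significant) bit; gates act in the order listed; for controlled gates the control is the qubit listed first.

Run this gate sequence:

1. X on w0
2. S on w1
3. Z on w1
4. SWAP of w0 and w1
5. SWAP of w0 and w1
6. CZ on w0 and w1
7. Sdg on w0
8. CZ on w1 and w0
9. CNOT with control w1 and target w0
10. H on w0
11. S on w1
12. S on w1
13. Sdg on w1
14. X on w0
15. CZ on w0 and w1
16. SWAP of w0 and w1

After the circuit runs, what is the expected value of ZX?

The observable ZX averages to -1.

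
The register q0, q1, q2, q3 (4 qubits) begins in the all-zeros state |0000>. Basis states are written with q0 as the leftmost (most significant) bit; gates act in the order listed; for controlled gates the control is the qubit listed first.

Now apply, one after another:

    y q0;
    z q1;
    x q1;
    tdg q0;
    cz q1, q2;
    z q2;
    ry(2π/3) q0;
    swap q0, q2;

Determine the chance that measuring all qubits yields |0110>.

A full measurement returns |0110> with probability 1/4.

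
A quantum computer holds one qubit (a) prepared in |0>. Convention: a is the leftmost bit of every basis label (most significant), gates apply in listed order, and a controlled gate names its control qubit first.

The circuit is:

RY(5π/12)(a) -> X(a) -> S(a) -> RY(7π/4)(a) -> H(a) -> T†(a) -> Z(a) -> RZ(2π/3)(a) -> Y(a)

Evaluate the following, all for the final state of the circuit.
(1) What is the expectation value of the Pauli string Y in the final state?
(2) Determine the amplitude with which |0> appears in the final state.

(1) In the final state, Y has expectation sqrt(2)/8 + 1/4.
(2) The amplitude on |0> is -sqrt(6)*I*exp(I*pi/12)/8 - sqrt(3)*I*exp(I*pi/12)/8 - sqrt(6)*I*sqrt(1/2 - sqrt(2)/4)*sqrt(sqrt(2)/4 + 1/2)*exp(I*pi/12)/4 - I*exp(I*pi/12)/8 - sqrt(3)*exp(I*pi/12)/8 - sqrt(6)*sqrt(1/2 - sqrt(2)/4)*sqrt(sqrt(2)/4 + 1/2)*exp(I*pi/12)/4 - sqrt(2)*exp(I*pi/12)/8 - exp(I*pi/12)/8 + sqrt(2)*sqrt(1/2 - sqrt(2)/4)*sqrt(sqrt(2)/4 + 1/2)*exp(I*pi/12)/4 + sqrt(6)*exp(I*pi/12)/8 + sqrt(2)*I*sqrt(1/2 - sqrt(2)/4)*sqrt(sqrt(2)/4 + 1/2)*exp(I*pi/12)/4 + sqrt(2)*I*exp(I*pi/12)/8.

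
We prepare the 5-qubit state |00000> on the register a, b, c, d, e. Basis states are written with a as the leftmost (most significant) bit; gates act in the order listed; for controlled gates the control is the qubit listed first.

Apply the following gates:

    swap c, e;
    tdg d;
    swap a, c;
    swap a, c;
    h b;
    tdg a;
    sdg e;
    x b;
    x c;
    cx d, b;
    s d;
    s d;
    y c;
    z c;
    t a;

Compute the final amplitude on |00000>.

The amplitude on |00000> is -sqrt(2)*I/2.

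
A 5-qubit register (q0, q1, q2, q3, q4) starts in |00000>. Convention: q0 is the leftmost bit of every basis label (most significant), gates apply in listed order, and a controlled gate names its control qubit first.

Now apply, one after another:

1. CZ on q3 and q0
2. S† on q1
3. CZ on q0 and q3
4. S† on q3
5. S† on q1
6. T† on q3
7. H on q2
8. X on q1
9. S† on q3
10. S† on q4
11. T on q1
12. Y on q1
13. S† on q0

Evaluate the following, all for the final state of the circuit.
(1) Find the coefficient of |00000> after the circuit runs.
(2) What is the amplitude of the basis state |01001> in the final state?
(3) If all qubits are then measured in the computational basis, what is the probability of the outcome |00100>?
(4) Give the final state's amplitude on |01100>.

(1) |00000> carries amplitude -sqrt(2)*exp(3*I*pi/4)/2 in the final state.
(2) |01001> carries amplitude 0 in the final state.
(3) A full measurement returns |00100> with probability 1/2.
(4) |01100> carries amplitude 0 in the final state.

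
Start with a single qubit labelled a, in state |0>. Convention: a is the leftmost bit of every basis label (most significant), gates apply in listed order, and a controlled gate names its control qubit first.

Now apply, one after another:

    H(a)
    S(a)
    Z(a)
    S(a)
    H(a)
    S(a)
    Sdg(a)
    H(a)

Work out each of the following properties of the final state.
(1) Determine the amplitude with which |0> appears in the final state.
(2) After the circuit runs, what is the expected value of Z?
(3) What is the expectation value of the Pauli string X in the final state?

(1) The final state's coefficient on |0> equals sqrt(2)/2.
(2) The expectation value of Z is 0.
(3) The observable X averages to 1.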